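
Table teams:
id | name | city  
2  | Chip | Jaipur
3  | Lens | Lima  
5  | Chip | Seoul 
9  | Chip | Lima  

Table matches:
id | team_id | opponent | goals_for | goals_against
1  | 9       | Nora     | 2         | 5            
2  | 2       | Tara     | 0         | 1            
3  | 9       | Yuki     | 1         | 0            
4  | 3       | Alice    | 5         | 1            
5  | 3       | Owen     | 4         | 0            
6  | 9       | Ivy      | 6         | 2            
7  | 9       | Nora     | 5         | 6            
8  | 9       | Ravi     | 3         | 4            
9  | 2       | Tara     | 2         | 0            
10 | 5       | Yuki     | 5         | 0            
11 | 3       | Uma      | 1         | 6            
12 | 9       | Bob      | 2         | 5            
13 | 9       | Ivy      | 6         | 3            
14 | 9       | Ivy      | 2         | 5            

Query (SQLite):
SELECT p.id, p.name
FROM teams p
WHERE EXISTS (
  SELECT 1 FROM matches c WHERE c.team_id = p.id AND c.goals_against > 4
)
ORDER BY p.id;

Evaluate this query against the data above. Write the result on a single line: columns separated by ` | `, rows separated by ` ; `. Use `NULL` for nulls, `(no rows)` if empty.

For each teams row, check whether any matches with matching team_id has goals_against > 4.
Keep rows where that is true.

3 | Lens ; 9 | Chip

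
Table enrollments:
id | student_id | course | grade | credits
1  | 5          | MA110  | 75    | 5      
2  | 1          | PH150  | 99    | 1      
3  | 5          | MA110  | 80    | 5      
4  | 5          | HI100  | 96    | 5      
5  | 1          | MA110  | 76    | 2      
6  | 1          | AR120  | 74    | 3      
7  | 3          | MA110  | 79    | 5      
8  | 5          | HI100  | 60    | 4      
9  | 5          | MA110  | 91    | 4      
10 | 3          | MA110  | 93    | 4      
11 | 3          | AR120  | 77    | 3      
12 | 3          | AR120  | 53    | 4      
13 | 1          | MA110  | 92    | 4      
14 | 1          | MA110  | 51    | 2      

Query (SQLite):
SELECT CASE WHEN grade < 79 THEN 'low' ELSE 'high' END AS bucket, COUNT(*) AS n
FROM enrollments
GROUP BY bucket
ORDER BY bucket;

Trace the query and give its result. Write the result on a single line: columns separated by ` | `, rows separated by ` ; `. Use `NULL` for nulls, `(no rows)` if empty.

Bucket rows by grade < 79 → 'low' else 'high'; count each bucket.

high | 7 ; low | 7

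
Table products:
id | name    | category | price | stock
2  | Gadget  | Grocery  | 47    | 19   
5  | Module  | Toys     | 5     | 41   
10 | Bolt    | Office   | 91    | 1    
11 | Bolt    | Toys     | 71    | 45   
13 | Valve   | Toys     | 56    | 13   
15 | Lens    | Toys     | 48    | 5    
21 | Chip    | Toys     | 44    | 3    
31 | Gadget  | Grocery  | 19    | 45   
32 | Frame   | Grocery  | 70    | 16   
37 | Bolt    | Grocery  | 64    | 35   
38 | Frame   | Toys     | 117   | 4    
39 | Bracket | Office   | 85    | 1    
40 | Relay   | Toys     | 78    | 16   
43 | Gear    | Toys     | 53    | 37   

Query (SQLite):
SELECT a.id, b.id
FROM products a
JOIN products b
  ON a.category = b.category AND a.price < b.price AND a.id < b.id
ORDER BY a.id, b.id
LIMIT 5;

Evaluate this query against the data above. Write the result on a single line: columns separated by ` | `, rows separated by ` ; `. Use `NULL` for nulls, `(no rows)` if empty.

2 | 32 ; 2 | 37 ; 5 | 11 ; 5 | 13 ; 5 | 15

Pairs (a,b) with same category, a.price < b.price, a.id < b.id.
category groups: Grocery:{2,31,32,37} Office:{10,39} Toys:{5,11,13,15,21,38,40,43}
Ordered by (a.id, b.id); first 5.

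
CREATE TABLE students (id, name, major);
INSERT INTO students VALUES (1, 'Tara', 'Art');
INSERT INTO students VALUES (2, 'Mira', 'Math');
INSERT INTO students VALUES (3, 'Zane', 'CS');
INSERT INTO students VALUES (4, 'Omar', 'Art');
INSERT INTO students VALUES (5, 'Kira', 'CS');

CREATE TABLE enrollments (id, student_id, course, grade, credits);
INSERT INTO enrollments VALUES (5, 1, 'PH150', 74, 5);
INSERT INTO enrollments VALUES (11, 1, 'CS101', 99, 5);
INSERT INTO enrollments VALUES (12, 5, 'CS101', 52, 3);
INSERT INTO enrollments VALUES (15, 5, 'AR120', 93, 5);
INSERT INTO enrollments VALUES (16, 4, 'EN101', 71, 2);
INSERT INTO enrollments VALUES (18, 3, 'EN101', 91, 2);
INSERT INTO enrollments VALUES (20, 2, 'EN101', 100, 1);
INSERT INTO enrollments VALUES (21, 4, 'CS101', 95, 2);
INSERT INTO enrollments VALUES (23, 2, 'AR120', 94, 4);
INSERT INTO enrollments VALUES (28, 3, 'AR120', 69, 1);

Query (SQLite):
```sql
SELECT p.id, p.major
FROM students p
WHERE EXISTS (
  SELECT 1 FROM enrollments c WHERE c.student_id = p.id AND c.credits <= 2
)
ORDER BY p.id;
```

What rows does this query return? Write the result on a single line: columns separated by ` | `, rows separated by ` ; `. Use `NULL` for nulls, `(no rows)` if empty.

2 | Math ; 3 | CS ; 4 | Art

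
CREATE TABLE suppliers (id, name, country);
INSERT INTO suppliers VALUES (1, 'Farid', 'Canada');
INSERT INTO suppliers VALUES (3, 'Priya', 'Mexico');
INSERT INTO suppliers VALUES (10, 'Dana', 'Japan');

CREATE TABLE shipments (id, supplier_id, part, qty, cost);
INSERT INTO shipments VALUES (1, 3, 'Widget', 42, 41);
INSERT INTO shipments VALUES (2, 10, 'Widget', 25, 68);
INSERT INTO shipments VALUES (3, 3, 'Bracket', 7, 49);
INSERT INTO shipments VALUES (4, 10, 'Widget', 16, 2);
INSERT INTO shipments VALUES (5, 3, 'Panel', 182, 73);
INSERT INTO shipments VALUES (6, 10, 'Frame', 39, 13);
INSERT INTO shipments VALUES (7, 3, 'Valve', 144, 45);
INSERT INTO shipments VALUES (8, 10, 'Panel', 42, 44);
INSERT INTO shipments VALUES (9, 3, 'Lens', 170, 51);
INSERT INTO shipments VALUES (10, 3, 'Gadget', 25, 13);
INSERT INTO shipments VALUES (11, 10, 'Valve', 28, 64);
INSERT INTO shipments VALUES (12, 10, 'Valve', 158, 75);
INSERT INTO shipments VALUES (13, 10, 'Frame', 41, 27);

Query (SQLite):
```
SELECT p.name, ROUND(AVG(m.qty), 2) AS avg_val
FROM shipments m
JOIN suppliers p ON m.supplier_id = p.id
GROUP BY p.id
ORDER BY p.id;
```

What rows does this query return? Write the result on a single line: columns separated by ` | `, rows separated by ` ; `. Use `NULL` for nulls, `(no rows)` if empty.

Priya | 95 ; Dana | 49.86

Join each shipments row to its suppliers via supplier_id.
Group joined rows by suppliers.id; compute ROUND(AVG(m.qty), 2) per group.
  3: ids {1, 3, 5, 7, 9, 10} → ROUND(AVG(m.qty), 2)=95
  10: ids {2, 4, 6, 8, 11, 12, 13} → ROUND(AVG(m.qty), 2)=49.86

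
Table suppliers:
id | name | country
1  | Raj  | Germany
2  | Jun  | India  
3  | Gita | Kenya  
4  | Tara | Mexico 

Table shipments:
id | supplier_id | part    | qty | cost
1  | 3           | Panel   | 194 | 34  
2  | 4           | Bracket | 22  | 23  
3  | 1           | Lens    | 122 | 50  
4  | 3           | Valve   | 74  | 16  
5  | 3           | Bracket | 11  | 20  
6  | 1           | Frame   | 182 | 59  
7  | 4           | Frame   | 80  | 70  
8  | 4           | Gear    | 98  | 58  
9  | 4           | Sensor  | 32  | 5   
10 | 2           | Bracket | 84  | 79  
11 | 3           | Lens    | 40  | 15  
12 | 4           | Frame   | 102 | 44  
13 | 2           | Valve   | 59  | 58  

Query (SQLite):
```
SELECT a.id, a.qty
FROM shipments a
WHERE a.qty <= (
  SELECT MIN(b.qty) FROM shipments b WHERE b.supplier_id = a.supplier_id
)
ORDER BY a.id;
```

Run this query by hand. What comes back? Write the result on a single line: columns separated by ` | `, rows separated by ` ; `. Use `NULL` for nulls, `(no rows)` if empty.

For each shipments row a, compute MIN(qty) over rows sharing a.supplier_id.
Keep row a if a.qty <= that per-group MIN.
  supplier_id=1: MIN(qty) = 122
  supplier_id=2: MIN(qty) = 59
  supplier_id=3: MIN(qty) = 11
  supplier_id=4: MIN(qty) = 22

2 | 22 ; 3 | 122 ; 5 | 11 ; 13 | 59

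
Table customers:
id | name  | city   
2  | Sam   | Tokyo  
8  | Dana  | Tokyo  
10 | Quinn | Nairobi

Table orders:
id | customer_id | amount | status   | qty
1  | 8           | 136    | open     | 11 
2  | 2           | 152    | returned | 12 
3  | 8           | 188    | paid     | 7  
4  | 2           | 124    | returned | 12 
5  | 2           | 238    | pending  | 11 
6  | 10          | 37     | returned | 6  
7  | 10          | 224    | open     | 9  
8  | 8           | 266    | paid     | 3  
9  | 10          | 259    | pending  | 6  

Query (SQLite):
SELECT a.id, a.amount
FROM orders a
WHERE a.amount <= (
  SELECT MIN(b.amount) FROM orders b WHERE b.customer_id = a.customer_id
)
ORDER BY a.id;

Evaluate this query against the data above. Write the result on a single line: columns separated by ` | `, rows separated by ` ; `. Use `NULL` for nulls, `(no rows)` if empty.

1 | 136 ; 4 | 124 ; 6 | 37

For each orders row a, compute MIN(amount) over rows sharing a.customer_id.
Keep row a if a.amount <= that per-group MIN.
  customer_id=2: MIN(amount) = 124
  customer_id=8: MIN(amount) = 136
  customer_id=10: MIN(amount) = 37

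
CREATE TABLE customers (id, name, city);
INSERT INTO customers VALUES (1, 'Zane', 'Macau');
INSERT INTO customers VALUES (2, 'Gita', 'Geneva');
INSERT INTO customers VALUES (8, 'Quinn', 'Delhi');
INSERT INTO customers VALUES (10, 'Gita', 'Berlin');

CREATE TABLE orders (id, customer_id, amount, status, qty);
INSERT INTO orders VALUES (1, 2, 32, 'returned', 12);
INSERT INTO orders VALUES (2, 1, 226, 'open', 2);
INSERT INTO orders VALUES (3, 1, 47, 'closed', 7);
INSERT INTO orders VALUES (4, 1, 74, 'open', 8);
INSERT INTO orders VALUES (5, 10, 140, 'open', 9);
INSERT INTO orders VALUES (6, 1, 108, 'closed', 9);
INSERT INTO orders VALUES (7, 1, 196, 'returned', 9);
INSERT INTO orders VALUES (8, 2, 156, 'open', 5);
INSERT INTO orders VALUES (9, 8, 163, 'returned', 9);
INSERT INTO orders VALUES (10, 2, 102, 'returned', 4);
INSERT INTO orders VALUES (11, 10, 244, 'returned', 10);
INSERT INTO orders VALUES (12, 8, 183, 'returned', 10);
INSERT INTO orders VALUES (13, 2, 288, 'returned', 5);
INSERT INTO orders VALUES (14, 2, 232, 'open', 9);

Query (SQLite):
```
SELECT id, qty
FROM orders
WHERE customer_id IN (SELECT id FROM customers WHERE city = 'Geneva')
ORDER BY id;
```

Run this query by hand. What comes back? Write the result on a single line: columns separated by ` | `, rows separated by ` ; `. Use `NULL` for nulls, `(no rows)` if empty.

1 | 12 ; 8 | 5 ; 10 | 4 ; 13 | 5 ; 14 | 9

Inner query: customers.id where city = 'Geneva'.
Outer: keep orders rows whose customer_id is in that set.
Inner query → {2}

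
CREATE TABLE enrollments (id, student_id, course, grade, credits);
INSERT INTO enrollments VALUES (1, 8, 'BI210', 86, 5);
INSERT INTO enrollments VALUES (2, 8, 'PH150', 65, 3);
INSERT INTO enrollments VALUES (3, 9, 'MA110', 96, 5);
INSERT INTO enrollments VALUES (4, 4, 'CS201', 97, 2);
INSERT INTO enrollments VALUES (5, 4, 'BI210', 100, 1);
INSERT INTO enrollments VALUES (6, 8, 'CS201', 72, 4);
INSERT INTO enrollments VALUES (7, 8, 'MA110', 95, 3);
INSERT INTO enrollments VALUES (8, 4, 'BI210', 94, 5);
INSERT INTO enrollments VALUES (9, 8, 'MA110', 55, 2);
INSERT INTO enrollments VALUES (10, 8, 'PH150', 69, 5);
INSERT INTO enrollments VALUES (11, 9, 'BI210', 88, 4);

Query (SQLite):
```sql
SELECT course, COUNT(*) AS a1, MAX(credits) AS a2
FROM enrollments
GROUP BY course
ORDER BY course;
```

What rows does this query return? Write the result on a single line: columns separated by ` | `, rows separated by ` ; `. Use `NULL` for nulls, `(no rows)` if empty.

Group enrollments by course.
Per group compute: COUNT(*), MAX(credits).
  BI210: ids {1, 5, 8, 11} → COUNT(*)=4, MAX(credits)=5
  CS201: ids {4, 6} → COUNT(*)=2, MAX(credits)=4
  MA110: ids {3, 7, 9} → COUNT(*)=3, MAX(credits)=5
  PH150: ids {2, 10} → COUNT(*)=2, MAX(credits)=5

BI210 | 4 | 5 ; CS201 | 2 | 4 ; MA110 | 3 | 5 ; PH150 | 2 | 5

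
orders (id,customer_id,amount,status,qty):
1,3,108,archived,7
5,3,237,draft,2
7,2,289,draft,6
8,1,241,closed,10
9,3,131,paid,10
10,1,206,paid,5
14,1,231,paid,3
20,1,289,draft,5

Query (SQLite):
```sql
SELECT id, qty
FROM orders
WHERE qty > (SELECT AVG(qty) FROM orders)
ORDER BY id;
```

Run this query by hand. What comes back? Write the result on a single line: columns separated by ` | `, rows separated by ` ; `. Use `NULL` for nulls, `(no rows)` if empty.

Scalar subquery: AVG(qty) over all orders rows = 6.0.
Keep rows where qty > that value.

1 | 7 ; 8 | 10 ; 9 | 10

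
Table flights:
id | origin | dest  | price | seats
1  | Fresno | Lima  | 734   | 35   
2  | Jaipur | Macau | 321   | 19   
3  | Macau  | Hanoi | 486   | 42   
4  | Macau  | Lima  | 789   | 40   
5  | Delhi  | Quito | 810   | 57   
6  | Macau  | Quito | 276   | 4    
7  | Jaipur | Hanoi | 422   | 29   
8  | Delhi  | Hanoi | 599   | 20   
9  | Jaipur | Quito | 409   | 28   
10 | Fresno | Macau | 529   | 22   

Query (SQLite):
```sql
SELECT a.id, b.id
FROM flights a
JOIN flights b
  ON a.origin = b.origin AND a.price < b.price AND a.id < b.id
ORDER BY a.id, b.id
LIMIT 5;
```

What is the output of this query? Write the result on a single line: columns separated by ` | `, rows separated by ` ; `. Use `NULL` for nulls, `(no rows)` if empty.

Pairs (a,b) with same origin, a.price < b.price, a.id < b.id.
origin groups: Delhi:{5,8} Fresno:{1,10} Jaipur:{2,7,9} Macau:{3,4,6}
Ordered by (a.id, b.id); first 5.

2 | 7 ; 2 | 9 ; 3 | 4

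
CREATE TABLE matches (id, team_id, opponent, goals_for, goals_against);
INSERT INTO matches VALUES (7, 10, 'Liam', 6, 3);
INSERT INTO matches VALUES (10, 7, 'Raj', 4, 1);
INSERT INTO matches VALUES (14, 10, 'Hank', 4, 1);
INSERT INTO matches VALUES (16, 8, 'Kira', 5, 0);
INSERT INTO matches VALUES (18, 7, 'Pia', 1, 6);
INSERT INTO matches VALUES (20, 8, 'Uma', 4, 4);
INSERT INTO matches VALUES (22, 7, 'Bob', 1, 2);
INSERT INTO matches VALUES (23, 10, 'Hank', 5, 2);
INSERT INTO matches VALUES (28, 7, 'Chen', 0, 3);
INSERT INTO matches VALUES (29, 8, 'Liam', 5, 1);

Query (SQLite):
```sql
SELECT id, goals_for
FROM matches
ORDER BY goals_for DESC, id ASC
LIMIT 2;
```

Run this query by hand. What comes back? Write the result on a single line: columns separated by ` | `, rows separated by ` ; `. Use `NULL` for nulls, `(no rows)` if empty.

Sort by goals_for desc, tiebreak id asc: (6, id=7), (5, id=16), (5, id=23), (5, id=29), (4, id=10) …. Take first 2.

7 | 6 ; 16 | 5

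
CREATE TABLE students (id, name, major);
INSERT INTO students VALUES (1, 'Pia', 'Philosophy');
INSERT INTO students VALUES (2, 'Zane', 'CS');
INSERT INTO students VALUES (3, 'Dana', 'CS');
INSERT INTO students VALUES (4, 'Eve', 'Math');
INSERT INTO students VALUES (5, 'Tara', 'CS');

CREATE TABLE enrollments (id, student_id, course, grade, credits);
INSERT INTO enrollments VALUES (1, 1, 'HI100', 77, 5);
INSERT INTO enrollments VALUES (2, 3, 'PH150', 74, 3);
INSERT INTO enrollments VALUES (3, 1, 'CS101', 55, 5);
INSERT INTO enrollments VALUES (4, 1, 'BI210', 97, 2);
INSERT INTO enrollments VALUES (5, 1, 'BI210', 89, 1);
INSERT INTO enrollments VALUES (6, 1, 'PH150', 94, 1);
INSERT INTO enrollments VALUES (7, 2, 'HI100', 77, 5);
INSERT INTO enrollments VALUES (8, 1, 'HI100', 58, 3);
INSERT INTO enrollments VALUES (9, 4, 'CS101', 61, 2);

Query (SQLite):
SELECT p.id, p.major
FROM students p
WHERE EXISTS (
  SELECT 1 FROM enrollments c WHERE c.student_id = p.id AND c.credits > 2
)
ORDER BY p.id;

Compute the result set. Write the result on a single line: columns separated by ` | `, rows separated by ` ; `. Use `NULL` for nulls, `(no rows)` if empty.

For each students row, check whether any enrollments with matching student_id has credits > 2.
Keep rows where that is true.

1 | Philosophy ; 2 | CS ; 3 | CS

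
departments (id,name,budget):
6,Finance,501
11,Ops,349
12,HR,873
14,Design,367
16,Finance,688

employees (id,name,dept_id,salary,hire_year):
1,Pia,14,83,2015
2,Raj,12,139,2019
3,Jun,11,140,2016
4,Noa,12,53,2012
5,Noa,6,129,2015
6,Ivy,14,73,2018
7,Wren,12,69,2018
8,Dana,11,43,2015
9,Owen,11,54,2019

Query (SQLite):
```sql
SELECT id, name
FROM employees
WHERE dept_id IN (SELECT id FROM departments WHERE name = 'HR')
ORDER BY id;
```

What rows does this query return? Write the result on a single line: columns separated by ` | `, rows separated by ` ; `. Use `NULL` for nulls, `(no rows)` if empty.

2 | Raj ; 4 | Noa ; 7 | Wren

Inner query: departments.id where name = 'HR'.
Outer: keep employees rows whose dept_id is in that set.
Inner query → {12}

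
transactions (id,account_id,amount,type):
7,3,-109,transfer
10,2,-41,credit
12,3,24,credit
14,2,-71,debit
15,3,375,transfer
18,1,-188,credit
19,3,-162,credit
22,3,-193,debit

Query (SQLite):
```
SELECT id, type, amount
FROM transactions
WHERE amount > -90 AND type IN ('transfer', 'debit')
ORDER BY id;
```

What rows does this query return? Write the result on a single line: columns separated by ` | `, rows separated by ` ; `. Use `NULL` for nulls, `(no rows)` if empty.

amount > -90: ids {10, 12, 14, 15}
type IN ('transfer', 'debit'): ids {7, 14, 15, 22}
Combine with AND.

14 | debit | -71 ; 15 | transfer | 375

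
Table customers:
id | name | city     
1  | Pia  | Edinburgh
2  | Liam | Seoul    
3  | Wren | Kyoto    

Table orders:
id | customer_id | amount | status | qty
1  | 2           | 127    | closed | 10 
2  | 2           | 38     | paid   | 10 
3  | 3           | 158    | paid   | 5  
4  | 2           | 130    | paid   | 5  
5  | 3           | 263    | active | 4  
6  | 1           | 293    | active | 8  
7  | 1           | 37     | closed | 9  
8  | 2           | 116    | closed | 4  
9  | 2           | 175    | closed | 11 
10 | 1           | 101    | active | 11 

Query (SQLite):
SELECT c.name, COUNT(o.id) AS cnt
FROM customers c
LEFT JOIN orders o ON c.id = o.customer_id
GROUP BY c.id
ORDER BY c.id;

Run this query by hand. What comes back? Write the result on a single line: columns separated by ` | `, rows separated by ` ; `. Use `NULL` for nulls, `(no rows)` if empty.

LEFT JOIN keeps every customers row; unmatched ones get NULL for orders columns.
Group by customers.id and compute COUNT(o.id). COUNT(col) of an all-NULL group is 0.
  1: ids {6, 7, 10} → COUNT(o.id)=3
  2: ids {1, 2, 4, 8, 9} → COUNT(o.id)=5
  3: ids {3, 5} → COUNT(o.id)=2

Pia | 3 ; Liam | 5 ; Wren | 2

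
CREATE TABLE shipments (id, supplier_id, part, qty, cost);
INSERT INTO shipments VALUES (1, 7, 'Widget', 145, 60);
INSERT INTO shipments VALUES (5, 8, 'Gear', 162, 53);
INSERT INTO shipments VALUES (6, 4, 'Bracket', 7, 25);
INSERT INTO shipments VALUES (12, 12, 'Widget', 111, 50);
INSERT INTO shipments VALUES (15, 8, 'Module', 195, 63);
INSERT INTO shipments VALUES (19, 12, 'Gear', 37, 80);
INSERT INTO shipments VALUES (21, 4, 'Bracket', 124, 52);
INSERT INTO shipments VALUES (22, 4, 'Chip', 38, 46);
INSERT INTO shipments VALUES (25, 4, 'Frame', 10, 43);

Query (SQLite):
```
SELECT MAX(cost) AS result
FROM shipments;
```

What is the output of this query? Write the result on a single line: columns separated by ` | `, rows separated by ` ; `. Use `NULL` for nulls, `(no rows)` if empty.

All cost values: [60, 53, 25, 50, 63, 80, 52, 46, 43].
MAX of non-NULL values = 80.

80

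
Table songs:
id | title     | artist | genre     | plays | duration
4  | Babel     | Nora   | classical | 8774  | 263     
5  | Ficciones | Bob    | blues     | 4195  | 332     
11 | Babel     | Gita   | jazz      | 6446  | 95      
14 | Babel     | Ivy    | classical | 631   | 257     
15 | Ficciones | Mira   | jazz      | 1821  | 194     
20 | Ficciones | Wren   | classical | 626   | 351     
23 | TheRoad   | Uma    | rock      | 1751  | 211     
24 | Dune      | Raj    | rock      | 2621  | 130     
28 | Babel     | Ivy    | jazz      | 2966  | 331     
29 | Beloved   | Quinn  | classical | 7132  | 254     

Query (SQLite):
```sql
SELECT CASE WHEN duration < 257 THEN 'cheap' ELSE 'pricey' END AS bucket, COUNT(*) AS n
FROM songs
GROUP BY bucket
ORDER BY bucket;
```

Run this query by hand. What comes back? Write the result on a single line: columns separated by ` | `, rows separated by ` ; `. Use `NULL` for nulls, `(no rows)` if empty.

Bucket rows by duration < 257 → 'cheap' else 'pricey'; count each bucket.

cheap | 5 ; pricey | 5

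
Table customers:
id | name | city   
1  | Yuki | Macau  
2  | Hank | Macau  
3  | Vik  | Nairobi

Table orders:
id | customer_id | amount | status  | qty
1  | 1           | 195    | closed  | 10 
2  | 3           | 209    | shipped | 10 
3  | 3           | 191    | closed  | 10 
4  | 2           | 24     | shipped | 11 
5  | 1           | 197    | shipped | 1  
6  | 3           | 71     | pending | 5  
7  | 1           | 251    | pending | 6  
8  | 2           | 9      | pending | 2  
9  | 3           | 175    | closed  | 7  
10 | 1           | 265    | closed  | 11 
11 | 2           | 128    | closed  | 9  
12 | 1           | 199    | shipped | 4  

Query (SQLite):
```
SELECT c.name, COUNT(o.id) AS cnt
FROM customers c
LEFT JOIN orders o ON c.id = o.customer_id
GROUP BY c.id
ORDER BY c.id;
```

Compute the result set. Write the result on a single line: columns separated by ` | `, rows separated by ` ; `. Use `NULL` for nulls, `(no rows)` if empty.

LEFT JOIN keeps every customers row; unmatched ones get NULL for orders columns.
Group by customers.id and compute COUNT(o.id). COUNT(col) of an all-NULL group is 0.
  1: ids {1, 5, 7, 10, 12} → COUNT(o.id)=5
  2: ids {4, 8, 11} → COUNT(o.id)=3
  3: ids {2, 3, 6, 9} → COUNT(o.id)=4

Yuki | 5 ; Hank | 3 ; Vik | 4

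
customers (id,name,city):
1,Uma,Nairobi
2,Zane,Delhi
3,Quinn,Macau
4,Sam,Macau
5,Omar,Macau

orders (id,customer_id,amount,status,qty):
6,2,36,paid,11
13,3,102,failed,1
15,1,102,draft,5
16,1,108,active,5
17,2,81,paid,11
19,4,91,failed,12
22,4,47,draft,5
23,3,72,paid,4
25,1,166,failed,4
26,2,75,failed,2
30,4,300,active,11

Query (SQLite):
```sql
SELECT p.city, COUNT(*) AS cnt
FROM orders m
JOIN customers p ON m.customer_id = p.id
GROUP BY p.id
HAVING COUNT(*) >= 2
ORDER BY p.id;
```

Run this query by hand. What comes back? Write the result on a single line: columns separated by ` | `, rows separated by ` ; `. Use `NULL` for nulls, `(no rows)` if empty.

Join each orders row to its customers via customer_id.
Group joined rows by customers.id; compute COUNT(*) per group.
HAVING: keep groups with count ≥ 2.
  1: ids {15, 16, 25} → COUNT(*)=3
  2: ids {6, 17, 26} → COUNT(*)=3
  3: ids {13, 23} → COUNT(*)=2
  4: ids {19, 22, 30} → COUNT(*)=3

Nairobi | 3 ; Delhi | 3 ; Macau | 2 ; Macau | 3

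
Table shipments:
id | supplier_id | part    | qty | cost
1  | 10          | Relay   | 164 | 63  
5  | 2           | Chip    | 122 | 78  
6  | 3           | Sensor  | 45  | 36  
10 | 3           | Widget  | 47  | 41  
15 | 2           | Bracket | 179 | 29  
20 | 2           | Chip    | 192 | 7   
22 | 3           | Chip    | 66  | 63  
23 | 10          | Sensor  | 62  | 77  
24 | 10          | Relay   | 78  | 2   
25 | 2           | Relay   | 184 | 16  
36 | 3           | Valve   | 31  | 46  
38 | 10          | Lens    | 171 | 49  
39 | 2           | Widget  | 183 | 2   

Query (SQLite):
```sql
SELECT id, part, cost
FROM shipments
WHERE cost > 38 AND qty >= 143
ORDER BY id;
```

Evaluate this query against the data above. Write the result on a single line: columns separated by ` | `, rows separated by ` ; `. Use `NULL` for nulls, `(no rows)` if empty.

cost > 38: ids {1, 5, 10, 22, 23, 36, 38}
qty >= 143: ids {1, 15, 20, 25, 38, 39}
Combine with AND.

1 | Relay | 63 ; 38 | Lens | 49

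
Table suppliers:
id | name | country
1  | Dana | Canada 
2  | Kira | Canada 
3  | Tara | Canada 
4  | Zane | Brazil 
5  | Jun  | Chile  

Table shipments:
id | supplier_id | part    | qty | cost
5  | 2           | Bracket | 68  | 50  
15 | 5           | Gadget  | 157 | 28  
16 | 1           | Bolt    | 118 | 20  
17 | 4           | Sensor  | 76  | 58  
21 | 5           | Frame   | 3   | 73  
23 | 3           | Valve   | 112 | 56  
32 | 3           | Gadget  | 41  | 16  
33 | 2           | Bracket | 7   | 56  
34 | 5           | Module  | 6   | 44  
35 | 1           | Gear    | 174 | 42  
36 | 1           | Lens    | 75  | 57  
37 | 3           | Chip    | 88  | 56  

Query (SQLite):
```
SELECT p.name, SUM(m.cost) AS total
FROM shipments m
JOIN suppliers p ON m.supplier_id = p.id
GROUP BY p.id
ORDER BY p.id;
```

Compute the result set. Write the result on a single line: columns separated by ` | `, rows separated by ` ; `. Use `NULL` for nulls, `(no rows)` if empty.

Join each shipments row to its suppliers via supplier_id.
Group joined rows by suppliers.id; compute SUM(m.cost) per group.
  1: ids {16, 35, 36} → SUM(m.cost)=119
  2: ids {5, 33} → SUM(m.cost)=106
  3: ids {23, 32, 37} → SUM(m.cost)=128
  4: ids {17} → SUM(m.cost)=58
  5: ids {15, 21, 34} → SUM(m.cost)=145

Dana | 119 ; Kira | 106 ; Tara | 128 ; Zane | 58 ; Jun | 145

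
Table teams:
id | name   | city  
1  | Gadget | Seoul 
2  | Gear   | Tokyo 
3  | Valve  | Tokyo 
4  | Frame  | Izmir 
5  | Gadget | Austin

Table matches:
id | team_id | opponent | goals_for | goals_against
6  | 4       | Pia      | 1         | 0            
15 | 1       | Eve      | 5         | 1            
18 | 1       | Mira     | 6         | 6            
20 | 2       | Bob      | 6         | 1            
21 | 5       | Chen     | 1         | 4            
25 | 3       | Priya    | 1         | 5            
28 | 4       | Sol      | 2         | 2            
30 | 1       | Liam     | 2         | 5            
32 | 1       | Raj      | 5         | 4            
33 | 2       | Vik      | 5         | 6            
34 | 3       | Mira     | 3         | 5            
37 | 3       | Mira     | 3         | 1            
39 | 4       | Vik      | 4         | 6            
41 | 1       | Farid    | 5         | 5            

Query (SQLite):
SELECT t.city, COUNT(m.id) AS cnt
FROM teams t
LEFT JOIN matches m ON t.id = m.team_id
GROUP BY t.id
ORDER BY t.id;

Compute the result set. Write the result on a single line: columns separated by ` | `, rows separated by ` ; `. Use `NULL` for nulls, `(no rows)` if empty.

LEFT JOIN keeps every teams row; unmatched ones get NULL for matches columns.
Group by teams.id and compute COUNT(m.id). COUNT(col) of an all-NULL group is 0.
  1: ids {15, 18, 30, 32, 41} → COUNT(m.id)=5
  2: ids {20, 33} → COUNT(m.id)=2
  3: ids {25, 34, 37} → COUNT(m.id)=3
  4: ids {6, 28, 39} → COUNT(m.id)=3
  5: ids {21} → COUNT(m.id)=1

Seoul | 5 ; Tokyo | 2 ; Tokyo | 3 ; Izmir | 3 ; Austin | 1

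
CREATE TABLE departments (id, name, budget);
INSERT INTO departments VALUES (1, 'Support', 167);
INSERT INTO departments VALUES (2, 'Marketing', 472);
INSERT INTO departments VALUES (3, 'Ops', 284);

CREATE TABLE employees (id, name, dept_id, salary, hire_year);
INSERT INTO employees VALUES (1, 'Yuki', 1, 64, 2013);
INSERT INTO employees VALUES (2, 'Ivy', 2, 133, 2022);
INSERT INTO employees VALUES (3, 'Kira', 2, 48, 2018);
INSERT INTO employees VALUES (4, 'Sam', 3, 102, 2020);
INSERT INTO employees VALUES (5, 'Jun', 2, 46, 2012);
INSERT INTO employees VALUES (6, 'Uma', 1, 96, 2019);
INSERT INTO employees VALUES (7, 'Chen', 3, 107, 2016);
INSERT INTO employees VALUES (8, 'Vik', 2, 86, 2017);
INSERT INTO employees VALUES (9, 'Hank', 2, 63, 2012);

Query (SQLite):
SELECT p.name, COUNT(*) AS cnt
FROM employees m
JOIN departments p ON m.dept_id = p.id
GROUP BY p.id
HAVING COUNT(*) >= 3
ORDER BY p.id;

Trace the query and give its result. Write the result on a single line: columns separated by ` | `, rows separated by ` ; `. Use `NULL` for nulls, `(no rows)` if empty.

Marketing | 5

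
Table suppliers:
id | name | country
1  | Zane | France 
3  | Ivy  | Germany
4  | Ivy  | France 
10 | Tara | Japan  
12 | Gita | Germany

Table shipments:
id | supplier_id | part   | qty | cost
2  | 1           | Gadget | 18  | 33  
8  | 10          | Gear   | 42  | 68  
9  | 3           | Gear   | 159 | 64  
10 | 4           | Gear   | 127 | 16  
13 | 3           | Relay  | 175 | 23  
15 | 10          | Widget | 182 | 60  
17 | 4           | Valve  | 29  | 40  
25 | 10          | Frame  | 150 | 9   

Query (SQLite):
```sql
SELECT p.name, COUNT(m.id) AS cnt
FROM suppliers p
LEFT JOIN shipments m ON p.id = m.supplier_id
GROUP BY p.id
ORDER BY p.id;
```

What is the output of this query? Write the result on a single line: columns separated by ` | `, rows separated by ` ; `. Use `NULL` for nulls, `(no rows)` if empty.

LEFT JOIN keeps every suppliers row; unmatched ones get NULL for shipments columns.
Group by suppliers.id and compute COUNT(m.id). COUNT(col) of an all-NULL group is 0.
  1: ids {2} → COUNT(m.id)=1
  3: ids {9, 13} → COUNT(m.id)=2
  4: ids {10, 17} → COUNT(m.id)=2
  10: ids {8, 15, 25} → COUNT(m.id)=3
  12: ids {—} → COUNT(m.id)=0

Zane | 1 ; Ivy | 2 ; Ivy | 2 ; Tara | 3 ; Gita | 0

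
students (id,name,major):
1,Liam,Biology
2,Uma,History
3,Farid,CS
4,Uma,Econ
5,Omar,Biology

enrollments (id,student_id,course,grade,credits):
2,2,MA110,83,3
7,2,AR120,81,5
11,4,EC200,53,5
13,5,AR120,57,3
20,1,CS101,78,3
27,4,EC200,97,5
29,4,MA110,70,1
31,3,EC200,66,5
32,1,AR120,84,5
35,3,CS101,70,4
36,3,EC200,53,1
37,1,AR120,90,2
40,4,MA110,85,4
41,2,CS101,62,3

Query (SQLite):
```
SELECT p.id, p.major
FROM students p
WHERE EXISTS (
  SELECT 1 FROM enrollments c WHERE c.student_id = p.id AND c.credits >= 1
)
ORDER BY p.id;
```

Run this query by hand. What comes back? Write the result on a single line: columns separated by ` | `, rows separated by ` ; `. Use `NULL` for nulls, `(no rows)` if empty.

For each students row, check whether any enrollments with matching student_id has credits >= 1.
Keep rows where that is true.

1 | Biology ; 2 | History ; 3 | CS ; 4 | Econ ; 5 | Biology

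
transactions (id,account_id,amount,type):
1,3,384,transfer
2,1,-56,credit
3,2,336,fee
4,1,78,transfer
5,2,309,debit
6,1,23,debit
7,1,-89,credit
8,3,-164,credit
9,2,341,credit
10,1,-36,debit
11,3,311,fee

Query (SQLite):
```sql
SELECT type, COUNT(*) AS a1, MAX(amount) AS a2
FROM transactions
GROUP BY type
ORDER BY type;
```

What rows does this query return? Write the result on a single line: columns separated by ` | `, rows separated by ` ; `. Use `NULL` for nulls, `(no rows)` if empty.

Group transactions by type.
Per group compute: COUNT(*), MAX(amount).
  credit: ids {2, 7, 8, 9} → COUNT(*)=4, MAX(amount)=341
  debit: ids {5, 6, 10} → COUNT(*)=3, MAX(amount)=309
  fee: ids {3, 11} → COUNT(*)=2, MAX(amount)=336
  transfer: ids {1, 4} → COUNT(*)=2, MAX(amount)=384

credit | 4 | 341 ; debit | 3 | 309 ; fee | 2 | 336 ; transfer | 2 | 384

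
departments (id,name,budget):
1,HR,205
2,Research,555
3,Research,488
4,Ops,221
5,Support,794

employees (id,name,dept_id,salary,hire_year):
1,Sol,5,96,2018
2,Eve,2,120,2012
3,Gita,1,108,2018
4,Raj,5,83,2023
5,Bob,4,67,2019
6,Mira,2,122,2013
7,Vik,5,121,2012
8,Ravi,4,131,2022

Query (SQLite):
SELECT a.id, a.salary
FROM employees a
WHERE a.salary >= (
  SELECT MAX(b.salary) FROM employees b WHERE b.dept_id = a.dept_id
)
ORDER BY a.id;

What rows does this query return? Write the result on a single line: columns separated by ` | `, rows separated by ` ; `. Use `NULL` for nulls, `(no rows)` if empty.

For each employees row a, compute MAX(salary) over rows sharing a.dept_id.
Keep row a if a.salary >= that per-group MAX.
  dept_id=1: MAX(salary) = 108
  dept_id=2: MAX(salary) = 122
  dept_id=4: MAX(salary) = 131
  dept_id=5: MAX(salary) = 121

3 | 108 ; 6 | 122 ; 7 | 121 ; 8 | 131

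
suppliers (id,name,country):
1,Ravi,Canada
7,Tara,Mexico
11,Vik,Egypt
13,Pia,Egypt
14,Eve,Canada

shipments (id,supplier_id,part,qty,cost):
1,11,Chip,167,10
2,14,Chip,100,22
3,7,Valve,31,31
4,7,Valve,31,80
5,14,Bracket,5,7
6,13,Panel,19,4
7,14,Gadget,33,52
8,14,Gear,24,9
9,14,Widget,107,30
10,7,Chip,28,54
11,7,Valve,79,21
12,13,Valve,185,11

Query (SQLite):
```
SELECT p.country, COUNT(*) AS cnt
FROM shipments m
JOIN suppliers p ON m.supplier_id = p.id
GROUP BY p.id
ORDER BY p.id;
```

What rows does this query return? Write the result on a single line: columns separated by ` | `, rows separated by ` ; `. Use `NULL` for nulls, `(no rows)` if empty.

Mexico | 4 ; Egypt | 1 ; Egypt | 2 ; Canada | 5

Join each shipments row to its suppliers via supplier_id.
Group joined rows by suppliers.id; compute COUNT(*) per group.
  7: ids {3, 4, 10, 11} → COUNT(*)=4
  11: ids {1} → COUNT(*)=1
  13: ids {6, 12} → COUNT(*)=2
  14: ids {2, 5, 7, 8, 9} → COUNT(*)=5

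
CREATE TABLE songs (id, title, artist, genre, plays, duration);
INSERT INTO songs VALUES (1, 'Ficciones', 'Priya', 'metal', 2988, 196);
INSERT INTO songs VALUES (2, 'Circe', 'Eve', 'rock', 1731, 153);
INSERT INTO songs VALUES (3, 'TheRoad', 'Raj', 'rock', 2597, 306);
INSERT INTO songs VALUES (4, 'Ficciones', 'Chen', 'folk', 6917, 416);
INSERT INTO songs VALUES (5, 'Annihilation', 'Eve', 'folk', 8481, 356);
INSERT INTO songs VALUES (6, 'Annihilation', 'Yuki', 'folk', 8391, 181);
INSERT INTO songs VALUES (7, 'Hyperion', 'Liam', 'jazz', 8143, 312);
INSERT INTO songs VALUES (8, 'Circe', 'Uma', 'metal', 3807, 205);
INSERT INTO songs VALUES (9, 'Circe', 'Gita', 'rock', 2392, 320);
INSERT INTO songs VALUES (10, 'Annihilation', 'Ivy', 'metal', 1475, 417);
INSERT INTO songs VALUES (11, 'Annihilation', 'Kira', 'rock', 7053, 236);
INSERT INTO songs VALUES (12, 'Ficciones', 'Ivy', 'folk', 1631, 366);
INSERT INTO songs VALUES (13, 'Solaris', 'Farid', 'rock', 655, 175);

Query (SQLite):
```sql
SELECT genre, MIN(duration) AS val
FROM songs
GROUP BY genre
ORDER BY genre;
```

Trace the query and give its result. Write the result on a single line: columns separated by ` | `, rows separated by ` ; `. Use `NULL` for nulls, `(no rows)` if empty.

Partition songs by genre; compute MIN(duration) within each group.
  folk: ids {4, 5, 6, 12} → MIN(duration)=181
  jazz: ids {7} → MIN(duration)=312
  metal: ids {1, 8, 10} → MIN(duration)=196
  rock: ids {2, 3, 9, 11, 13} → MIN(duration)=153

folk | 181 ; jazz | 312 ; metal | 196 ; rock | 153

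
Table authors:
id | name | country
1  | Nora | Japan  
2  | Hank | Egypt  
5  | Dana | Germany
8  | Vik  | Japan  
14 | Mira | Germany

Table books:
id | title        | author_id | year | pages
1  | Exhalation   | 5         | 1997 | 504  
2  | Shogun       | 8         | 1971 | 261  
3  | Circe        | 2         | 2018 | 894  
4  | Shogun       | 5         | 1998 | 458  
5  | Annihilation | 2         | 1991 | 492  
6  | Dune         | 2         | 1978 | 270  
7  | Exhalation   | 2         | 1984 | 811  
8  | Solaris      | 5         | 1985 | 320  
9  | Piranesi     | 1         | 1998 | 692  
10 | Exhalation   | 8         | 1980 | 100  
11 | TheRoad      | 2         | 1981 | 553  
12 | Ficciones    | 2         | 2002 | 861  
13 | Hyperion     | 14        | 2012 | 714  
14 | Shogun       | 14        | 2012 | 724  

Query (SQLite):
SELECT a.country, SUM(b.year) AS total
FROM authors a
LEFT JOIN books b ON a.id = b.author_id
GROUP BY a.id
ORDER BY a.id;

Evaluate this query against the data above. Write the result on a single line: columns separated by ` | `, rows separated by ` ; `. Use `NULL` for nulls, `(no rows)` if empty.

Japan | 1998 ; Egypt | 11954 ; Germany | 5980 ; Japan | 3951 ; Germany | 4024

LEFT JOIN keeps every authors row; unmatched ones get NULL for books columns.
Group by authors.id and compute SUM(b.year). SUM over an all-NULL group is NULL.
  1: ids {9} → SUM(b.year)=1998
  2: ids {3, 5, 6, 7, 11, 12} → SUM(b.year)=11954
  5: ids {1, 4, 8} → SUM(b.year)=5980
  8: ids {2, 10} → SUM(b.year)=3951
  14: ids {13, 14} → SUM(b.year)=4024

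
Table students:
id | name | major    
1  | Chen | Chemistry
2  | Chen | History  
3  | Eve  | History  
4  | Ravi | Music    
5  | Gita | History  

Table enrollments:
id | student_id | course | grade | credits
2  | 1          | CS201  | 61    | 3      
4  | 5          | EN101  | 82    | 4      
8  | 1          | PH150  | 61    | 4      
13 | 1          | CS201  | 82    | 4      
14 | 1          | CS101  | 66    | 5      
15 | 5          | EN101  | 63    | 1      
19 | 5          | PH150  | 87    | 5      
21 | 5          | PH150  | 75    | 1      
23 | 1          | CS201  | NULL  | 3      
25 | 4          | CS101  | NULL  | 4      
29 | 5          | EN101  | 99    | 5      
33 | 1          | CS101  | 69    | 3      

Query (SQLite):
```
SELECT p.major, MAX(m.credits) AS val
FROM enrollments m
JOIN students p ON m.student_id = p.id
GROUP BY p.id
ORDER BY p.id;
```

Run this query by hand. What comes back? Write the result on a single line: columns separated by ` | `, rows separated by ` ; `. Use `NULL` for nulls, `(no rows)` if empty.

Chemistry | 5 ; Music | 4 ; History | 5

Join each enrollments row to its students via student_id.
Group joined rows by students.id; compute MAX(m.credits) per group.
  1: ids {2, 8, 13, 14, 23, 33} → MAX(m.credits)=5
  4: ids {25} → MAX(m.credits)=4
  5: ids {4, 15, 19, 21, 29} → MAX(m.credits)=5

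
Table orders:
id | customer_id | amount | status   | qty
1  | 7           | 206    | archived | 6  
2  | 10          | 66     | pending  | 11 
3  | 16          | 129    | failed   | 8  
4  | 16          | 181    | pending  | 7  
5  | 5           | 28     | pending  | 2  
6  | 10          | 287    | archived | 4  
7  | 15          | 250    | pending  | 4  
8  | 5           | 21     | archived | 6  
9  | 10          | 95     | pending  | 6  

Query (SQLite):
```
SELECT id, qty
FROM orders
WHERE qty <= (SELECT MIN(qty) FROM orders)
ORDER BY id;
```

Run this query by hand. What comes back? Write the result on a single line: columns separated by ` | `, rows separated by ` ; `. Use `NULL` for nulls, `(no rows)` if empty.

Scalar subquery: MIN(qty) over all orders rows = 2.
Keep rows where qty <= that value.

5 | 2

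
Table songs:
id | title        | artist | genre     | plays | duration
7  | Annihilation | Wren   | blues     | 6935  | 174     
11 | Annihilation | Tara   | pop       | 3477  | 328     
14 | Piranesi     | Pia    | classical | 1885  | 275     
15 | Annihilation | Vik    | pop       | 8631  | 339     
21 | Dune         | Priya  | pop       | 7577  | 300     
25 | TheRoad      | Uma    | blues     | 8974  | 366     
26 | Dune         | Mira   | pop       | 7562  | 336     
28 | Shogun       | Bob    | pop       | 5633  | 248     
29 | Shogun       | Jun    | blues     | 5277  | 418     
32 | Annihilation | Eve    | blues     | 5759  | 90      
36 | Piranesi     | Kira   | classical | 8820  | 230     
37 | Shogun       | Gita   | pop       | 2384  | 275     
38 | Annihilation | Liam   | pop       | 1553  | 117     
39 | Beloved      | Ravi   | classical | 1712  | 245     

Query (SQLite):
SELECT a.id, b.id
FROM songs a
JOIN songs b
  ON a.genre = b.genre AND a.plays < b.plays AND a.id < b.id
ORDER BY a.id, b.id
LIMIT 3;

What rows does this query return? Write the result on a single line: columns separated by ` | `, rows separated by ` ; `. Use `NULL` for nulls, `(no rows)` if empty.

Pairs (a,b) with same genre, a.plays < b.plays, a.id < b.id.
genre groups: blues:{7,25,29,32} classical:{14,36,39} pop:{11,15,21,26,28,37,38}
Ordered by (a.id, b.id); first 3.

7 | 25 ; 11 | 15 ; 11 | 21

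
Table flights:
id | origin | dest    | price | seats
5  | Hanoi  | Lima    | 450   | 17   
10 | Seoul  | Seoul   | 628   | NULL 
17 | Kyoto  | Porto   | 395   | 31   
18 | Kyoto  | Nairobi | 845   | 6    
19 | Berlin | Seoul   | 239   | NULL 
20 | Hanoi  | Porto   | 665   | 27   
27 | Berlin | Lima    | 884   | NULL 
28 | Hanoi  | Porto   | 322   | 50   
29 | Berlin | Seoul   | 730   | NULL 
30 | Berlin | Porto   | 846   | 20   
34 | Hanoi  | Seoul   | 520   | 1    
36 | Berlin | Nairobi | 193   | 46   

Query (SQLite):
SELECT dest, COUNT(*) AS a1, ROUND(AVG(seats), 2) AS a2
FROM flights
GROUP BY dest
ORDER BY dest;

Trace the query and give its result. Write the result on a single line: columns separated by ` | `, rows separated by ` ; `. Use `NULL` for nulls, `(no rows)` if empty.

Lima | 2 | 17 ; Nairobi | 2 | 26 ; Porto | 4 | 32 ; Seoul | 4 | 1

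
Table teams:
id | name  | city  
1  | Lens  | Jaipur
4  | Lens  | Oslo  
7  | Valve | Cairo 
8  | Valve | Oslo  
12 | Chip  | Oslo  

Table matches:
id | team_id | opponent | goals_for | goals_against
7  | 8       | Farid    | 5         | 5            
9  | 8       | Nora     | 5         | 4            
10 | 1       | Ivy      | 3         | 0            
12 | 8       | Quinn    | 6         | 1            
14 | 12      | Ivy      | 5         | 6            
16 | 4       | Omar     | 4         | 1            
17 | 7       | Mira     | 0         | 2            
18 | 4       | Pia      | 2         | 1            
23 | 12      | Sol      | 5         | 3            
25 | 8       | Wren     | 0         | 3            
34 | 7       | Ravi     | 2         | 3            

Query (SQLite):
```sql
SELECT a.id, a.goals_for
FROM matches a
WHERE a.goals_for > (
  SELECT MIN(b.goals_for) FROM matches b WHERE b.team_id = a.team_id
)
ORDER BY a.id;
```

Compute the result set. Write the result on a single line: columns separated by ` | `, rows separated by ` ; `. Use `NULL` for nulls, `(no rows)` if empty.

For each matches row a, compute MIN(goals_for) over rows sharing a.team_id.
Keep row a if a.goals_for > that per-group MIN.
  team_id=1: MIN(goals_for) = 3
  team_id=4: MIN(goals_for) = 2
  team_id=7: MIN(goals_for) = 0
  team_id=8: MIN(goals_for) = 0
  team_id=12: MIN(goals_for) = 5

7 | 5 ; 9 | 5 ; 12 | 6 ; 16 | 4 ; 34 | 2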